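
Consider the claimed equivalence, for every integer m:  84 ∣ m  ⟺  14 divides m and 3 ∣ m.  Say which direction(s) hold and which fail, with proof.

(⇒) If 84 ∣ m, write m = 84q. Since 84 = 6·14, m = 14·(6q), so 14 ∣ m; and since 84 = 28·3, m = 3·(28q), so 3 ∣ m.

(⇐) This fails: take m = 42. Both 14 ∣ 42 and 3 ∣ 42, yet 42 is not a multiple of 84 (since 42 = 0·84 + 42), so 84 ∤ 42.

Only the forward implication holds.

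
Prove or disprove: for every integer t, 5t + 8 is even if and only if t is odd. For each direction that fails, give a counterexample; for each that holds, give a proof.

Forward direction. This fails: t = 6 gives 5t + 8 = 38, which is even, but 6 is even, not odd.

Converse. This also fails: t = 7 is odd, but 5t + 8 = 43 is odd, not even.

Neither direction holds.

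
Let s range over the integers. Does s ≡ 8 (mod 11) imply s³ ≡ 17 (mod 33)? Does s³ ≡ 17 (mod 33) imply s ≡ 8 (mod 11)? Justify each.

(⇒) fails; (⇐) holds.

(→) This fails: take s = 19. Then 19 ≡ 8 (mod 11), but 19³ = 6859 ≡ 28 (mod 33), not 17.

(←) Conversely, the residues r modulo 33 with r³ ≡ 17 (mod 33) are exactly {8}, and each is ≡ 8 (mod 11).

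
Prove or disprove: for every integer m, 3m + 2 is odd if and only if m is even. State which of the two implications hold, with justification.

[⇒] This fails: m = 3 gives 3m + 2 = 11, which is odd, but 3 is odd, not even.

[⇐] This also fails: m = 0 is even, but 3m + 2 = 2 is even, not odd.

Neither implication holds.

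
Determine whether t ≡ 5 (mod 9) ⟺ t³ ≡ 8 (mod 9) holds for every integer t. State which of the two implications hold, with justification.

Only the forward direction holds.

(⟹) Suppose t ≡ 5 (mod 9). Write t = 9j + 5. Then (9j + 5)³ = 729j³ + 1215j² + 675j + 125 = 9(81j³ + 135j² + 75j + 13) + 8, so t³ ≡ 8 (mod 9).

(⟸) This fails: take t = 2. Then 2³ = 8 ≡ 8 (mod 9), yet 2 ≡ 2 (mod 9), not 5.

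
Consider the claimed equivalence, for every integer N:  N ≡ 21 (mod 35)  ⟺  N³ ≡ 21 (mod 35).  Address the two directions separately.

Both implications hold.

Forward direction. Suppose N ≡ 21 (mod 35). Write N = 35j + 21. Then (35j + 21)³ = 42875j³ + 77175j² + 46305j + 9261 = 35(1225j³ + 2205j² + 1323j + 264) + 21, so N³ ≡ 21 (mod 35).

Converse. Suppose N³ ≡ 21 (mod 35). The only residue r in {0, …, 34} with r³ ≡ 21 (mod 35) is r = 21, so N ≡ 21 (mod 35).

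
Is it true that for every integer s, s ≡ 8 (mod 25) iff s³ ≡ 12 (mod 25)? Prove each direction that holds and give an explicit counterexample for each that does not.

Both directions hold.

(→) Suppose s ≡ 8 (mod 25). Write s = 25j + 8. Then (25j + 8)³ = 15625j³ + 15000j² + 4800j + 512 = 25(625j³ + 600j² + 192j + 20) + 12, so s³ ≡ 12 (mod 25).

(←) Conversely, suppose s³ ≡ 12 (mod 25). The only residue r in {0, …, 24} with r³ ≡ 12 (mod 25) is r = 8, so s ≡ 8 (mod 25).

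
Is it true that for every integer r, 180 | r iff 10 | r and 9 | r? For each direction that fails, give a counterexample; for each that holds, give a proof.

Not equivalent: only (⇒) holds.

[⇒] If 180 ∣ r, write r = 180q. Since 180 = 18·10, r = 10·(18q), so 10 ∣ r; and since 180 = 20·9, r = 9·(20q), so 9 ∣ r.

[⇐] This fails: take r = 90. Both 10 ∣ 90 and 9 ∣ 90, yet 90 is not a multiple of 180 (since 90 = 0·180 + 90), so 180 ∤ 90.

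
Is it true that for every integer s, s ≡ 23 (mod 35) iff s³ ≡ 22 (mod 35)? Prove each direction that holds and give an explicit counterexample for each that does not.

(⇒) Suppose s ≡ 23 (mod 35). Write s = 35j + 23. Then (35j + 23)³ = 42875j³ + 84525j² + 55545j + 12167 = 35(1225j³ + 2415j² + 1587j + 347) + 22, so s³ ≡ 22 (mod 35).

(⇐) This fails: take s = 8. Then 8³ = 512 ≡ 22 (mod 35), yet 8 ≡ 8 (mod 35), not 23.

Only the forward implication holds.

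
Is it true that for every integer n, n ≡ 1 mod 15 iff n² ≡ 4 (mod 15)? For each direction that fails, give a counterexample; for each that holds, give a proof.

(⇒) fails and (⇐) fails.

Forward direction. This fails: take n = 1. Then 1 ≡ 1 (mod 15), but 1² = 1 ≡ 1 (mod 15), not 4.

Converse. This fails: take n = 2. Then 2² = 4 ≡ 4 (mod 15), yet 2 ≡ 2 (mod 15), not 1.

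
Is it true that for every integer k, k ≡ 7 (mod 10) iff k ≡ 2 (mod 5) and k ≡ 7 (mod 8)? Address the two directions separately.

(⇒) This fails: k = 17 gives 17 ≡ 7 (mod 10) but 17 ≡ 1 (mod 8), so the conjunction on the right does not hold.

(⇐) Conversely, if k ≡ 2 (mod 5) and k ≡ 7 (mod 8), then by the Chinese remainder theorem k ≡ 7 (mod 40). Since 7 ≡ 7 (mod 10) and 10 ∣ 40, we get k ≡ 7 (mod 10).

Not equivalent: only (⇐) holds.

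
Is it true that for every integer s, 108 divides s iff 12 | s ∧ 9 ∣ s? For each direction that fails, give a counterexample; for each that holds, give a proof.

(⇒) If 108 ∣ s, write s = 108q. Since 108 = 9·12, s = 12·(9q), so 12 ∣ s; and since 108 = 12·9, s = 9·(12q), so 9 ∣ s.

(⇐) This fails: take s = 36. Both 12 ∣ 36 and 9 ∣ 36, yet 36 is not a multiple of 108 (since 36 = 0·108 + 36), so 108 ∤ 36.

Only the forward direction holds.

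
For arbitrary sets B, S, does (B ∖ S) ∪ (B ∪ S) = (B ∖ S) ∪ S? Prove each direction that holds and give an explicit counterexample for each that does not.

(⊆) Let x ∈ (B ∖ S) ∪ (B ∪ S). Then either x ∈ B and x ∉ S; or x ∈ S and x ∉ B; or x ∈ B ∩ S. In each case x ∈ (B ∖ S) ∪ S, so (B ∖ S) ∪ (B ∪ S) ⊆ (B ∖ S) ∪ S.

(⊇) Let x ∈ (B ∖ S) ∪ S. Then either x ∈ B and x ∉ S; or x ∈ S and x ∉ B; or x ∈ B ∩ S. In each case x ∈ (B ∖ S) ∪ (B ∪ S), so (B ∖ S) ∪ S ⊆ (B ∖ S) ∪ (B ∪ S).

Both inclusions hold; the sets are equal.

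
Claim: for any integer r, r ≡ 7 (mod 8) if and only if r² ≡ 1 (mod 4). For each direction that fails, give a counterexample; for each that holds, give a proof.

Forward direction. Suppose r ≡ 7 (mod 8). Then r² ≡ 7² = 49 (mod 8), and since 4 ∣ 8, also r² ≡ 1 (mod 4).

Converse. This fails: take r = 1. Then 1² = 1 ≡ 1 (mod 4), yet 1 ≡ 1 (mod 8), not 7.

Only the forward direction holds.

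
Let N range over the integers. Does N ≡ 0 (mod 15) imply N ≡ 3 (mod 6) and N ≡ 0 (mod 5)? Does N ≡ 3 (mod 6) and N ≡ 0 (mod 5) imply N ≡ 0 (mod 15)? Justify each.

(⇒) fails; (⇐) holds.

[⇒] This fails: N = 0 gives 0 ≡ 0 (mod 15) but 0 ≡ 0 (mod 6), so the conjunction on the right does not hold.

[⇐] Conversely, if N ≡ 3 (mod 6) and N ≡ 0 (mod 5), then by the Chinese remainder theorem N ≡ 15 (mod 30). Since 15 ≡ 0 (mod 15) and 15 ∣ 30, we get N ≡ 0 (mod 15).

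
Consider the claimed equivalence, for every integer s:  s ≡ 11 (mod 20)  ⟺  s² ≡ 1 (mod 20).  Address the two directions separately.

The forward direction holds; the converse fails.

(⇒) Suppose s ≡ 11 (mod 20). Write s = 20j + 11. Then (20j + 11)² = 400j² + 440j + 121 = 20(20j² + 22j + 6) + 1, so s² ≡ 1 (mod 20).

(⇐) This fails: take s = 1. Then 1² = 1 ≡ 1 (mod 20), yet 1 ≡ 1 (mod 20), not 11.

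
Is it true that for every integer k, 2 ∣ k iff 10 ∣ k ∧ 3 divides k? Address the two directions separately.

(⟹) This fails: take k = 2. Certainly 2 ∣ 2, but 10 ∤ 2.

(⟸) Suppose 10 ∣ k and 3 ∣ k. Any common multiple of 10 and 3 is a multiple of their lcm; here gcd(10, 3) = 1, so lcm(10, 3) = 10·3 = 30, so 30 ∣ k. Since 2 ∣ 30, it follows that 2 ∣ k.

Not equivalent: only (⇐) holds.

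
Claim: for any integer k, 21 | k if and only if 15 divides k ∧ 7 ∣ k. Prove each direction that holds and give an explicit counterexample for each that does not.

(⇒) fails; (⇐) holds.

[⇒] This fails: take k = 21. Certainly 21 ∣ 21, but 15 ∤ 21.

[⇐] Suppose 15 ∣ k and 7 ∣ k. Any common multiple of 15 and 7 is a multiple of their lcm; here gcd(15, 7) = 1, so lcm(15, 7) = 15·7 = 105, so 105 ∣ k. Since 21 ∣ 105, it follows that 21 ∣ k.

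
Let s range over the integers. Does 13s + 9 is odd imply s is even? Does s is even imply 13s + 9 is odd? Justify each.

[⇒] Suppose 13s + 9 is odd. Since 13 is odd, 13s and s have the same parity, so 13s + 9 ≡ s + 9 (mod 2). As 9 is odd, 13s + 9 is odd exactly when s is even. Thus s is even.

[⇐] Conversely, suppose s is even; write s = 2j. Then 13s + 9 = 13·(2j) + 9 = 2·13j + 9, which is odd.

Both directions hold.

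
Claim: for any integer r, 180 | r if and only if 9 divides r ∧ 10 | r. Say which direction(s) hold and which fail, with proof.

(⇒) holds; (⇐) fails.

Converse. This fails: take r = 90. Both 9 ∣ 90 and 10 ∣ 90, yet 90 is not a multiple of 180 (since 90 = 0·180 + 90), so 180 ∤ 90.

Forward direction. If 180 ∣ r, write r = 180q. Since 180 = 20·9, r = 9·(20q), so 9 ∣ r; and since 180 = 18·10, r = 10·(18q), so 10 ∣ r.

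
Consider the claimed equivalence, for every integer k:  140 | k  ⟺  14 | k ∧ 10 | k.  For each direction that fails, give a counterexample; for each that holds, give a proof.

Only the forward direction holds.

Forward direction. If 140 ∣ k, write k = 140q. Since 140 = 10·14, k = 14·(10q), so 14 ∣ k; and since 140 = 14·10, k = 10·(14q), so 10 ∣ k.

Converse. This fails: take k = 70. Both 14 ∣ 70 and 10 ∣ 70, yet 70 is not a multiple of 140 (since 70 = 0·140 + 70), so 140 ∤ 70.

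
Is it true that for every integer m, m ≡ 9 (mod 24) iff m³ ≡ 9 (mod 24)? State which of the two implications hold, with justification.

Both directions hold.

(⟹) Suppose m ≡ 9 (mod 24). Write m = 24j + 9. Then (24j + 9)³ = 13824j³ + 15552j² + 5832j + 729 = 24(576j³ + 648j² + 243j + 30) + 9, so m³ ≡ 9 (mod 24).

(⟸) Conversely, suppose m³ ≡ 9 (mod 24). The only residue r in {0, …, 23} with r³ ≡ 9 (mod 24) is r = 9, so m ≡ 9 (mod 24).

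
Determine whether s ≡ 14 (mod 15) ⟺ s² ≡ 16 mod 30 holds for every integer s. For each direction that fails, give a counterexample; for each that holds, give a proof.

[⇒] This fails: take s = 29. Then 29 ≡ 14 (mod 15), but 29² = 841 ≡ 1 (mod 30), not 16.

[⇐] This fails: take s = 4. Then 4² = 16 ≡ 16 (mod 30), yet 4 ≡ 4 (mod 15), not 14.

Neither direction holds.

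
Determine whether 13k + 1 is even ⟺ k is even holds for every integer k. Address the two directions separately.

(⇒) This fails: k = 1 gives 13k + 1 = 14, which is even, but 1 is odd, not even.

(⇐) This also fails: k = 2 is even, but 13k + 1 = 27 is odd, not even.

Neither direction holds.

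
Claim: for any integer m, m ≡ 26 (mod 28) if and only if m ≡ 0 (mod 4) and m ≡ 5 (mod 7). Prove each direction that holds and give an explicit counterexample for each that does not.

Neither implication holds.

(⇒) This fails: m = 26 gives 26 ≡ 26 (mod 28) but 26 ≡ 2 (mod 4), so the conjunction on the right does not hold.

(⇐) This fails: m = 12 satisfies both congruences on the right (12 ≡ 0 mod 4 and 12 ≡ 5 mod 7) yet 12 ≡ 12 (mod 28), not 26.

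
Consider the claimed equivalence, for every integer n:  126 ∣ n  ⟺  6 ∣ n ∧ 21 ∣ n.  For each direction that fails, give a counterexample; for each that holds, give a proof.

Not equivalent: only (⇒) holds.

[⇐] This fails: take n = 42. Both 6 ∣ 42 and 21 ∣ 42, yet 42 is not a multiple of 126 (since 42 = 0·126 + 42), so 126 ∤ 42.

[⇒] If 126 ∣ n, write n = 126q. Since 126 = 21·6, n = 6·(21q), so 6 ∣ n; and since 126 = 6·21, n = 21·(6q), so 21 ∣ n.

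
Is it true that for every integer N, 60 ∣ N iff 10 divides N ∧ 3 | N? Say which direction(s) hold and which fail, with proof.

(⇒) If 60 ∣ N, write N = 60q. Since 60 = 6·10, N = 10·(6q), so 10 ∣ N; and since 60 = 20·3, N = 3·(20q), so 3 ∣ N.

(⇐) This fails: take N = 30. Both 10 ∣ 30 and 3 ∣ 30, yet 30 is not a multiple of 60 (since 30 = 0·60 + 30), so 60 ∤ 30.

Not equivalent: only (⇒) holds.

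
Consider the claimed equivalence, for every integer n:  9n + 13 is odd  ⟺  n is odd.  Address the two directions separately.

(⇒) This fails: n = 2 gives 9n + 13 = 31, which is odd, but 2 is even, not odd.

(⇐) This also fails: n = 1 is odd, but 9n + 13 = 22 is even, not odd.

Neither direction holds.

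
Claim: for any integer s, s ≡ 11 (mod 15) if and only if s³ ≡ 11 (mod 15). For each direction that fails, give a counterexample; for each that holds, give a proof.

Both directions hold.

[⇐] Suppose s³ ≡ 11 (mod 15). The only residue r in {0, …, 14} with r³ ≡ 11 (mod 15) is r = 11, so s ≡ 11 (mod 15).

[⇒] Suppose s ≡ 11 (mod 15). Write s = 15j + 11. Then (15j + 11)³ = 3375j³ + 7425j² + 5445j + 1331 = 15(225j³ + 495j² + 363j + 88) + 11, so s³ ≡ 11 (mod 15).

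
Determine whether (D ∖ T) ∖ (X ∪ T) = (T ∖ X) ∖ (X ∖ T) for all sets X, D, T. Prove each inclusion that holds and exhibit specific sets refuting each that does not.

Neither inclusion holds.

(⟹) This inclusion fails. Take X = ∅, D = {1}, T = ∅; then 1 ∈ (D ∖ T) ∖ (X ∪ T) but 1 ∉ (T ∖ X) ∖ (X ∖ T).

(⟸) This inclusion fails. Take X = ∅, D = ∅, T = {1}; then 1 ∈ (T ∖ X) ∖ (X ∖ T) but 1 ∉ (D ∖ T) ∖ (X ∪ T).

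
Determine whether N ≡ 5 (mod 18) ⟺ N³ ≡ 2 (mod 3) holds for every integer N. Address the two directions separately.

The forward direction holds; the converse fails.

(⇐) This fails: take N = 2. Then 2³ = 8 ≡ 2 (mod 3), yet 2 ≡ 2 (mod 18), not 5.

(⇒) Suppose N ≡ 5 (mod 18). Then N³ ≡ 5³ = 125 (mod 18), and since 3 ∣ 18, also N³ ≡ 2 (mod 3).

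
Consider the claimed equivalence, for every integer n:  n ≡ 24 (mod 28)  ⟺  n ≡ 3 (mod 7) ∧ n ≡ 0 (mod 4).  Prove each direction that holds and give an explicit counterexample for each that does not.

Equivalent; both directions hold.

(→) Suppose n ≡ 24 (mod 28); write n = 28j + 24. Since 7 ∣ 28, reducing mod 7 gives n ≡ 24 ≡ 3 (mod 7); since 4 ∣ 28, reducing mod 4 gives n ≡ 24 ≡ 0 (mod 4).

(←) Conversely, if n ≡ 3 (mod 7) and n ≡ 0 (mod 4), then by the Chinese remainder theorem n ≡ 24 (mod 28). This is exactly n ≡ 24 (mod 28).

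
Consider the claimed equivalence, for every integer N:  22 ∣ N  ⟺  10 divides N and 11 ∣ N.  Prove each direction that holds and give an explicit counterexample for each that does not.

(→) This fails: take N = 22. Certainly 22 ∣ 22, but 10 ∤ 22.

(←) Suppose 10 ∣ N and 11 ∣ N. Any common multiple of 10 and 11 is a multiple of their lcm; here gcd(10, 11) = 1, so lcm(10, 11) = 10·11 = 110, so 110 ∣ N. Since 22 ∣ 110, it follows that 22 ∣ N.

Only the reverse direction holds.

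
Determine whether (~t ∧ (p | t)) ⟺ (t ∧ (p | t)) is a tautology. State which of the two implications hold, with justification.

(⇒) fails and (⇐) fails.

(⇒) This fails. Under p = T, t = F, the left side is true but the right side is false.

(⇐) This fails. Under p = F, t = T, the left side is false but the right side is true.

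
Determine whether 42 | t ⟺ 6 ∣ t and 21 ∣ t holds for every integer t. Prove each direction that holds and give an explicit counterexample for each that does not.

The biconditional holds.

(⇐) Suppose 6 ∣ t and 21 ∣ t. Any common multiple of 6 and 21 is a multiple of their lcm; here lcm(6, 21) = 6·21/gcd(6, 21) = 126/3 = 42, so 42 ∣ t.

(⇒) If 42 ∣ t, write t = 42q. Since 42 = 7·6, t = 6·(7q), so 6 ∣ t; and since 42 = 2·21, t = 21·(2q), so 21 ∣ t.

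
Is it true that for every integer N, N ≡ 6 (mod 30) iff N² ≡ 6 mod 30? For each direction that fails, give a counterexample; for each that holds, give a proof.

(⇐) This fails: take N = 24. Then 24² = 576 ≡ 6 (mod 30), yet 24 ≡ 24 (mod 30), not 6.

(⇒) Suppose N ≡ 6 (mod 30). Write N = 30j + 6. Then (30j + 6)² = 900j² + 360j + 36 = 30(30j² + 12j + 1) + 6, so N² ≡ 6 (mod 30).

Not equivalent: only (⇒) holds.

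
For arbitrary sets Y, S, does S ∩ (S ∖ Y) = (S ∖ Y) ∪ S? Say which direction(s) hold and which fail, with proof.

Forward inclusion. Let x ∈ S ∩ (S ∖ Y). Then x ∈ S and x ∉ Y, from which x ∈ (S ∖ Y) ∪ S.

Reverse inclusion. This inclusion fails. Take Y = {1}, S = {1}; then 1 ∈ (S ∖ Y) ∪ S but 1 ∉ S ∩ (S ∖ Y).

Only the forward inclusion holds.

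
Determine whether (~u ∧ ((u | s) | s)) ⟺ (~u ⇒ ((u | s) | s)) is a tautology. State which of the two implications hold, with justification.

The forward direction holds; the converse fails.

(⟹) Assume the antecedent. If u is true, the antecedent cannot hold. If u is false, the antecedent forces (u = F, s = T), and ~u ⇒ ((u | s) | s) holds there. Either way ~u ⇒ ((u | s) | s) holds.

(⟸) This fails. Under u = T, s = F, the left side is false but the right side is true.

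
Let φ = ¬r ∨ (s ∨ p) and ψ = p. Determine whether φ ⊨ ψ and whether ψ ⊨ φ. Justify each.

Only the converse holds.

Forward direction. This fails. Under s = F, p = F, r = F, the left side is true but the right side is false.

Converse. Assume the antecedent. If s is true, ¬r ∨ (s ∨ p) reduces to true regardless of the other variables. If s is false, the antecedent forces (s = F, p = T, r = F) or (s = F, p = T, r = T), and ¬r ∨ (s ∨ p) holds there. Either way ¬r ∨ (s ∨ p) holds.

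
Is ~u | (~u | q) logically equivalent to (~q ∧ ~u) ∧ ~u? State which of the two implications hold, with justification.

(→) This fails. Under u = F, q = T, the left side is true but the right side is false.

(←) Assume the antecedent. If u is true, the antecedent cannot hold. If u is false, ~u | (~u | q) reduces to true regardless of the other variables. Either way ~u | (~u | q) holds.

Only the reverse direction holds.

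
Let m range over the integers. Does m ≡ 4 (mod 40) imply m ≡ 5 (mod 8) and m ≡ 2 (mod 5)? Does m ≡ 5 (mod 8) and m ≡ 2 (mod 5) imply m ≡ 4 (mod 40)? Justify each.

(⇒) fails and (⇐) fails.

(→) This fails: m = 4 gives 4 ≡ 4 (mod 40) but 4 ≡ 4 (mod 8), so the conjunction on the right does not hold.

(←) This fails: m = 37 satisfies both congruences on the right (37 ≡ 5 mod 8 and 37 ≡ 2 mod 5) yet 37 ≡ 37 (mod 40), not 4.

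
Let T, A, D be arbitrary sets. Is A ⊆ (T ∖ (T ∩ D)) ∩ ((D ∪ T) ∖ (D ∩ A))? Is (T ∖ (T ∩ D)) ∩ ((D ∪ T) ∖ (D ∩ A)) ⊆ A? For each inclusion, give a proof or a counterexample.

(⊆) fails and (⊇) fails.

(⟹) This inclusion fails. Take T = ∅, A = {1}, D = ∅; then 1 ∈ A but 1 ∉ (T ∖ (T ∩ D)) ∩ ((D ∪ T) ∖ (D ∩ A)).

(⟸) This inclusion fails. Take T = {1}, A = ∅, D = ∅; then 1 ∈ (T ∖ (T ∩ D)) ∩ ((D ∪ T) ∖ (D ∩ A)) but 1 ∉ A.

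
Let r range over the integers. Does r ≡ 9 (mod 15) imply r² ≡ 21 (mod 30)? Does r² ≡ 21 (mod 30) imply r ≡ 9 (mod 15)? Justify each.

(⟹) This fails: take r = 24. Then 24 ≡ 9 (mod 15), but 24² = 576 ≡ 6 (mod 30), not 21.

(⟸) This fails: take r = 21. Then 21² = 441 ≡ 21 (mod 30), yet 21 ≡ 6 (mod 15), not 9.

Neither implication holds.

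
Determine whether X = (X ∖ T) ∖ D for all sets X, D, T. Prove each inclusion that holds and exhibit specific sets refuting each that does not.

(⊆) fails; (⊇) holds.

Forward inclusion. This inclusion fails. Take X = {1}, D = {1}, T = ∅; then 1 ∈ X but 1 ∉ (X ∖ T) ∖ D.

Reverse inclusion. Let x ∈ (X ∖ T) ∖ D. Then x ∈ X and x ∉ D, T, from which x ∈ X.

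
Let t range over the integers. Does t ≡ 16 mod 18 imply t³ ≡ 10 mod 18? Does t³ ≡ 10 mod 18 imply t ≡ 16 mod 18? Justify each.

Only the forward direction holds.

(⇒) Suppose t ≡ 16 mod 18. Write t = 18j + 16. Then (18j + 16)³ = 5832j³ + 15552j² + 13824j + 4096 = 18(324j³ + 864j² + 768j + 227) + 10, so t³ ≡ 10 (mod 18).

(⇐) This fails: take t = 4. Then 4³ = 64 ≡ 10 (mod 18), yet 4 ≡ 4 (mod 18), not 16.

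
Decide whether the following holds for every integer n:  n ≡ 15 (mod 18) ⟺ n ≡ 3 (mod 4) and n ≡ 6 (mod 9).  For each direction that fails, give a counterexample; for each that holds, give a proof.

The forward direction fails; the converse holds.

Forward direction. This fails: n = 33 gives 33 ≡ 15 (mod 18) but 33 ≡ 1 (mod 4), so the conjunction on the right does not hold.

Converse. If n ≡ 3 (mod 4) and n ≡ 6 (mod 9), then by the Chinese remainder theorem n ≡ 15 (mod 36). Since 15 ≡ 15 (mod 18) and 18 ∣ 36, we get n ≡ 15 (mod 18).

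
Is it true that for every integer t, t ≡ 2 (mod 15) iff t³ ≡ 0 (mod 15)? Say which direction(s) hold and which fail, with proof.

(⟹) This fails: take t = 2. Then 2 ≡ 2 (mod 15), but 2³ = 8 ≡ 8 (mod 15), not 0.

(⟸) This fails: take t = 0. Then 0³ = 0 ≡ 0 (mod 15), yet 0 ≡ 0 (mod 15), not 2.

Neither implication holds.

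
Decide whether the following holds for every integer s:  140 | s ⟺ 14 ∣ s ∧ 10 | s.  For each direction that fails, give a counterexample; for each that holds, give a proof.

The forward direction holds; the converse fails.

(←) This fails: take s = 70. Both 14 ∣ 70 and 10 ∣ 70, yet 70 is not a multiple of 140 (since 70 = 0·140 + 70), so 140 ∤ 70.

(→) If 140 ∣ s, write s = 140q. Since 140 = 10·14, s = 14·(10q), so 14 ∣ s; and since 140 = 14·10, s = 10·(14q), so 10 ∣ s.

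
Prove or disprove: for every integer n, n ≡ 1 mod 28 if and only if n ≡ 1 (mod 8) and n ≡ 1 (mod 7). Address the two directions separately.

Only the converse holds.

(→) This fails: n = 29 gives 29 ≡ 1 (mod 28) but 29 ≡ 5 (mod 8), so the conjunction on the right does not hold.

(←) Conversely, if n ≡ 1 (mod 8) and n ≡ 1 (mod 7), then by the Chinese remainder theorem n ≡ 1 (mod 56). Since 1 ≡ 1 (mod 28) and 28 ∣ 56, we get n ≡ 1 (mod 28).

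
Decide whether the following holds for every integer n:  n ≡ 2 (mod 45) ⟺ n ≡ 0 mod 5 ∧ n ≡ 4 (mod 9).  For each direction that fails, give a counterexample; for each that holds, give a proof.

[⇒] This fails: n = 2 gives 2 ≡ 2 (mod 45) but 2 ≡ 2 (mod 5), so the conjunction on the right does not hold.

[⇐] This fails: n = 40 satisfies both congruences on the right (40 ≡ 0 mod 5 and 40 ≡ 4 mod 9) yet 40 ≡ 40 (mod 45), not 2.

Neither direction holds.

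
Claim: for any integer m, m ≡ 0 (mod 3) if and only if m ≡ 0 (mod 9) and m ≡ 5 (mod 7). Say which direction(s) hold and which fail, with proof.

(⟹) This fails: m = 0 gives 0 ≡ 0 (mod 3) but 0 ≡ 0 (mod 7), so the conjunction on the right does not hold.

(⟸) Conversely, if m ≡ 0 (mod 9) and m ≡ 5 (mod 7), then by the Chinese remainder theorem m ≡ 54 (mod 63). Since 54 ≡ 0 (mod 3) and 3 ∣ 63, we get m ≡ 0 (mod 3).

Only the converse holds.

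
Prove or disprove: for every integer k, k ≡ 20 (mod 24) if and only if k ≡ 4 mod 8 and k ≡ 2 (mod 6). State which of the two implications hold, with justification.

Equivalent; both directions hold.

(⇒) Suppose k ≡ 20 (mod 24); write k = 24j + 20. Since 8 ∣ 24, reducing mod 8 gives k ≡ 20 ≡ 4 (mod 8); since 6 ∣ 24, reducing mod 6 gives k ≡ 20 ≡ 2 (mod 6).

(⇐) Conversely, if k ≡ 4 (mod 8) and k ≡ 2 (mod 6), then by the Chinese remainder theorem k ≡ 20 (mod 24). This is exactly k ≡ 20 (mod 24).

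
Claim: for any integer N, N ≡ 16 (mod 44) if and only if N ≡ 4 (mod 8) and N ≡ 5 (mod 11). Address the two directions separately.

(→) This fails: N = 16 gives 16 ≡ 16 (mod 44) but 16 ≡ 0 (mod 8), so the conjunction on the right does not hold.

(←) Conversely, if N ≡ 4 (mod 8) and N ≡ 5 (mod 11), then by the Chinese remainder theorem N ≡ 60 (mod 88). Since 60 ≡ 16 (mod 44) and 44 ∣ 88, we get N ≡ 16 (mod 44).

The forward direction fails; the converse holds.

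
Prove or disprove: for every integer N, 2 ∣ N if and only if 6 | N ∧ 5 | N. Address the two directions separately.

Not equivalent: only (⇐) holds.

Converse. Suppose 6 ∣ N and 5 ∣ N. Any common multiple of 6 and 5 is a multiple of their lcm; here gcd(6, 5) = 1, so lcm(6, 5) = 6·5 = 30, so 30 ∣ N. Since 2 ∣ 30, it follows that 2 ∣ N.

Forward direction. This fails: take N = 2. Certainly 2 ∣ 2, but 6 ∤ 2.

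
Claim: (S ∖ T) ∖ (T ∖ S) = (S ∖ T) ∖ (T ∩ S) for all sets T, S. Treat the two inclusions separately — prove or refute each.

Both inclusions hold; the sets are equal.

(⊇) Let x ∈ (S ∖ T) ∖ (T ∩ S). Then x ∈ S and x ∉ T, from which x ∈ (S ∖ T) ∖ (T ∖ S).

(⊆) Let x ∈ (S ∖ T) ∖ (T ∖ S). Then x ∈ S and x ∉ T, from which x ∈ (S ∖ T) ∖ (T ∩ S).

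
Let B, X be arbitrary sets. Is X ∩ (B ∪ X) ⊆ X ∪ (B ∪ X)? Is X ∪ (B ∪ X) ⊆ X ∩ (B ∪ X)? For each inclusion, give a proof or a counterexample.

(⟹) Let x ∈ X ∩ (B ∪ X). Then either x ∈ X and x ∉ B; or x ∈ B ∩ X. In each case x ∈ X ∪ (B ∪ X), so X ∩ (B ∪ X) ⊆ X ∪ (B ∪ X).

(⟸) This inclusion fails. Take B = {1}, X = ∅; then 1 ∈ X ∪ (B ∪ X) but 1 ∉ X ∩ (B ∪ X).

The sets are not equal: only the forward inclusion holds.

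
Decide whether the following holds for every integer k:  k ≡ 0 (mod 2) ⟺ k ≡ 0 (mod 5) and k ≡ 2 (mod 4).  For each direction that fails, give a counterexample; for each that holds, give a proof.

Only the reverse direction holds.

(←) If k ≡ 0 (mod 5) and k ≡ 2 (mod 4), then by the Chinese remainder theorem k ≡ 10 (mod 20). Since 10 ≡ 0 (mod 2) and 2 ∣ 20, we get k ≡ 0 (mod 2).

(→) This fails: k = 0 gives 0 ≡ 0 (mod 2) but 0 ≡ 0 (mod 4), so the conjunction on the right does not hold.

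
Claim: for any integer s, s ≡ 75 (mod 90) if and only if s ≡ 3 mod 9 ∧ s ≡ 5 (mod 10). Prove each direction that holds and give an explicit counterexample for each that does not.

The biconditional holds.

(⇐) If s ≡ 3 (mod 9) and s ≡ 5 (mod 10), then by the Chinese remainder theorem s ≡ 75 (mod 90). This is exactly s ≡ 75 (mod 90).

(⇒) Suppose s ≡ 75 (mod 90); write s = 90j + 75. Since 9 ∣ 90, reducing mod 9 gives s ≡ 75 ≡ 3 (mod 9); since 10 ∣ 90, reducing mod 10 gives s ≡ 75 ≡ 5 (mod 10).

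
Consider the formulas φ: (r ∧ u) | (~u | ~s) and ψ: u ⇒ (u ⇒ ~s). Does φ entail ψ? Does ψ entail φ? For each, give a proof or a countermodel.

(←) Assume the antecedent. If s is true, the antecedent forces (s = T, r = F, u = F) or (s = T, r = T, u = F), and (r ∧ u) | (~u | ~s) holds there. If s is false, (r ∧ u) | (~u | ~s) reduces to true regardless of the other variables. Either way (r ∧ u) | (~u | ~s) holds.

(→) This fails. Under s = T, r = T, u = T, the left side is true but the right side is false.

(⇒) fails; (⇐) holds.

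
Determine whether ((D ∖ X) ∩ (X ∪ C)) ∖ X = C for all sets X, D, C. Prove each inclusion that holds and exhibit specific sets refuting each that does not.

(⟹) Let x ∈ ((D ∖ X) ∩ (X ∪ C)) ∖ X. Then x ∈ D ∩ C and x ∉ X, from which x ∈ C.

(⟸) This inclusion fails. Take X = ∅, D = ∅, C = {1}; then 1 ∈ C but 1 ∉ ((D ∖ X) ∩ (X ∪ C)) ∖ X.

(⊆) holds; (⊇) fails.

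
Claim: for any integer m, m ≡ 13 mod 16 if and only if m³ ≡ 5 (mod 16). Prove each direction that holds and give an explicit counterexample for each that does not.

Both directions hold.

Converse. Suppose m³ ≡ 5 (mod 16). The only residue r in {0, …, 15} with r³ ≡ 5 (mod 16) is r = 13, so m ≡ 13 (mod 16).

Forward direction. Suppose m ≡ 13 mod 16. Write m = 16j + 13. Then (16j + 13)³ = 4096j³ + 9984j² + 8112j + 2197 = 16(256j³ + 624j² + 507j + 137) + 5, so m³ ≡ 5 (mod 16).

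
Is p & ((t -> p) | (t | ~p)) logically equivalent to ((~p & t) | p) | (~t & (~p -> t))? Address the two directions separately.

(→) Assume the antecedent. If p is true, the consequent reduces to true regardless of the other variables. If p is false, the antecedent cannot hold. Either way the consequent holds.

(←) This fails. Under p = F, t = T, the left side is false but the right side is true.

The forward direction holds; the converse fails.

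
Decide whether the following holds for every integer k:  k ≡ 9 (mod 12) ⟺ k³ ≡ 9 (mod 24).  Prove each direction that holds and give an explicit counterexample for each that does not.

[⇒] This fails: take k = 21. Then 21 ≡ 9 (mod 12), but 21³ = 9261 ≡ 21 (mod 24), not 9.

[⇐] Conversely, the residues r modulo 24 with r³ ≡ 9 (mod 24) are exactly {9}, and each is ≡ 9 (mod 12).

The forward direction fails; the converse holds.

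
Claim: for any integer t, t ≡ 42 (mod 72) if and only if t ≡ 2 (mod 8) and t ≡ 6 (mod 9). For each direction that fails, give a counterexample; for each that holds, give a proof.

Both directions hold.

(⇒) Suppose t ≡ 42 (mod 72); write t = 72j + 42. Since 8 ∣ 72, reducing mod 8 gives t ≡ 42 ≡ 2 (mod 8); since 9 ∣ 72, reducing mod 9 gives t ≡ 42 ≡ 6 (mod 9).

(⇐) Conversely, if t ≡ 2 (mod 8) and t ≡ 6 (mod 9), then by the Chinese remainder theorem t ≡ 42 (mod 72). This is exactly t ≡ 42 (mod 72).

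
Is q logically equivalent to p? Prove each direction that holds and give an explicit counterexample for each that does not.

Both directions fail.

[⇒] This fails. Under p = F, q = T, the left side is true but the right side is false.

[⇐] This fails. Under p = T, q = F, the left side is false but the right side is true.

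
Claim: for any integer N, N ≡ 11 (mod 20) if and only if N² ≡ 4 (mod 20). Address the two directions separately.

Neither implication holds.

(→) This fails: take N = 11. Then 11 ≡ 11 (mod 20), but 11² = 121 ≡ 1 (mod 20), not 4.

(←) This fails: take N = 2. Then 2² = 4 ≡ 4 (mod 20), yet 2 ≡ 2 (mod 20), not 11.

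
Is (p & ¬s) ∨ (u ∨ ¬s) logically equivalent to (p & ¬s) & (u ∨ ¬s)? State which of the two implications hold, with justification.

(→) This fails. Under s = F, u = F, p = F, the left side is true but the right side is false.

(←) Assume the antecedent. If s is true, the antecedent cannot hold. If s is false, (p & ¬s) ∨ (u ∨ ¬s) reduces to true regardless of the other variables. Either way (p & ¬s) ∨ (u ∨ ¬s) holds.

(⇒) fails; (⇐) holds.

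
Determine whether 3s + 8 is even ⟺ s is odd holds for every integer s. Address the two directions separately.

Both directions fail.

[⇒] This fails: s = 2 gives 3s + 8 = 14, which is even, but 2 is even, not odd.

[⇐] This also fails: s = 1 is odd, but 3s + 8 = 11 is odd, not even.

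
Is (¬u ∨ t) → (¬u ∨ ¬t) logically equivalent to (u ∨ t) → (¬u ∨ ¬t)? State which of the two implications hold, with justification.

Both directions hold; the statement is true.

(⟹) Assume the antecedent. If u is true, the antecedent forces (u = T, t = F), and (u ∨ t) → (¬u ∨ ¬t) holds there. If u is false, (u ∨ t) → (¬u ∨ ¬t) reduces to true regardless of the other variables. Either way (u ∨ t) → (¬u ∨ ¬t) holds.

(⟸) Assume the antecedent. If u is true, the antecedent forces (u = T, t = F), and (¬u ∨ t) → (¬u ∨ ¬t) holds there. If u is false, (¬u ∨ t) → (¬u ∨ ¬t) reduces to true regardless of the other variables. Either way (¬u ∨ t) → (¬u ∨ ¬t) holds.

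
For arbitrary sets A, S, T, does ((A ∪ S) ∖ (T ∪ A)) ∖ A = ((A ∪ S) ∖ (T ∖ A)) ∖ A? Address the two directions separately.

The two sets are equal.

Forward inclusion. Let x ∈ ((A ∪ S) ∖ (T ∪ A)) ∖ A. Then x ∈ S and x ∉ A, T, from which x ∈ ((A ∪ S) ∖ (T ∖ A)) ∖ A.

Reverse inclusion. Let x ∈ ((A ∪ S) ∖ (T ∖ A)) ∖ A. Then x ∈ S and x ∉ A, T, from which x ∈ ((A ∪ S) ∖ (T ∪ A)) ∖ A.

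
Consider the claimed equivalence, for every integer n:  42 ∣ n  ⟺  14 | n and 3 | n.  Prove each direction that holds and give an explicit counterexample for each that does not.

Forward direction. If 42 ∣ n, write n = 42q. Since 42 = 3·14, n = 14·(3q), so 14 ∣ n; and since 42 = 14·3, n = 3·(14q), so 3 ∣ n.

Converse. Suppose 14 ∣ n and 3 ∣ n. Any common multiple of 14 and 3 is a multiple of their lcm; here gcd(14, 3) = 1, so lcm(14, 3) = 14·3 = 42, so 42 ∣ n.

Both implications hold.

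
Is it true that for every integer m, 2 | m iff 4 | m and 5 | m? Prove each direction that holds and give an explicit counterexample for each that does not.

The forward direction fails; the converse holds.

(⟹) This fails: take m = 2. Certainly 2 ∣ 2, but 4 ∤ 2.

(⟸) Suppose 4 ∣ m and 5 ∣ m. Any common multiple of 4 and 5 is a multiple of their lcm; here gcd(4, 5) = 1, so lcm(4, 5) = 4·5 = 20, so 20 ∣ m. Since 2 ∣ 20, it follows that 2 ∣ m.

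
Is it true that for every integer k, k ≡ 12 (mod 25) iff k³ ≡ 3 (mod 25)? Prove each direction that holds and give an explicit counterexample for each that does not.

Forward direction. Suppose k ≡ 12 (mod 25). Write k = 25j + 12. Then (25j + 12)³ = 15625j³ + 22500j² + 10800j + 1728 = 25(625j³ + 900j² + 432j + 69) + 3, so k³ ≡ 3 (mod 25).

Converse. Suppose k³ ≡ 3 (mod 25). The only residue r in {0, …, 24} with r³ ≡ 3 (mod 25) is r = 12, so k ≡ 12 (mod 25).

Both directions hold; the statement is true.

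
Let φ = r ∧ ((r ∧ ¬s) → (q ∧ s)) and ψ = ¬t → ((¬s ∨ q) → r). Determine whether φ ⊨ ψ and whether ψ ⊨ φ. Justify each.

(⇒) Assume the antecedent. If q is true, the antecedent forces (q = T, r = T, t = F, s = T) or (q = T, r = T, t = T, s = T), and ¬t → ((¬s ∨ q) → r) holds there. If q is false, the antecedent forces (q = F, r = T, t = F, s = T) or (q = F, r = T, t = T, s = T), and ¬t → ((¬s ∨ q) → r) holds there. Either way ¬t → ((¬s ∨ q) → r) holds.

(⇐) This fails. Under q = F, r = T, t = F, s = F, the left side is false but the right side is true.

The forward direction holds; the converse fails.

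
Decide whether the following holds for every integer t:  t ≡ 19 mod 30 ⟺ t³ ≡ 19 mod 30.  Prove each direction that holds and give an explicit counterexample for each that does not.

(⟹) Suppose t ≡ 19 mod 30. Write t = 30j + 19. Then (30j + 19)³ = 27000j³ + 51300j² + 32490j + 6859 = 30(900j³ + 1710j² + 1083j + 228) + 19, so t³ ≡ 19 (mod 30).

(⟸) Conversely, suppose t³ ≡ 19 (mod 30). The only residue r in {0, …, 29} with r³ ≡ 19 (mod 30) is r = 19, so t ≡ 19 (mod 30).

Both directions hold.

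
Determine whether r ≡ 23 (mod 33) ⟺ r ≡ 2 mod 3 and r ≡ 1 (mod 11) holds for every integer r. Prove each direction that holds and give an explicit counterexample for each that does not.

(→) Suppose r ≡ 23 (mod 33); write r = 33j + 23. Since 3 ∣ 33, reducing mod 3 gives r ≡ 23 ≡ 2 (mod 3); since 11 ∣ 33, reducing mod 11 gives r ≡ 23 ≡ 1 (mod 11).

(←) Conversely, if r ≡ 2 (mod 3) and r ≡ 1 (mod 11), then by the Chinese remainder theorem r ≡ 23 (mod 33). This is exactly r ≡ 23 (mod 33).

The biconditional holds.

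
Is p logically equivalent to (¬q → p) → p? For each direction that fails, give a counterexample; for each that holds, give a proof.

(⟸) This fails. Under q = F, p = F, the left side is false but the right side is true.

(⟹) Assume the antecedent. If q is true, the antecedent forces (q = T, p = T), and (¬q → p) → p holds there. If q is false, (¬q → p) → p reduces to true regardless of the other variables. Either way (¬q → p) → p holds.

Not equivalent: only (⇒) holds.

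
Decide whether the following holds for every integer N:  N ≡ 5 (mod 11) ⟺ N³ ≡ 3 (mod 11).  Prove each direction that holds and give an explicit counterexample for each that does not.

(⟹) This fails: take N = 5. Then 5 ≡ 5 (mod 11), but 5³ = 125 ≡ 4 (mod 11), not 3.

(⟸) This fails: take N = 9. Then 9³ = 729 ≡ 3 (mod 11), yet 9 ≡ 9 (mod 11), not 5.

Both directions fail.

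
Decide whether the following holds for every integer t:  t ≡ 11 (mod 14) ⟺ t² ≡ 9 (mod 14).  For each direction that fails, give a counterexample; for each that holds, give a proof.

Only the forward direction holds.

[⇒] Suppose t ≡ 11 (mod 14). Write t = 14j + 11. Then (14j + 11)² = 196j² + 308j + 121 = 14(14j² + 22j + 8) + 9, so t² ≡ 9 (mod 14).

[⇐] This fails: take t = 3. Then 3² = 9 ≡ 9 (mod 14), yet 3 ≡ 3 (mod 14), not 11.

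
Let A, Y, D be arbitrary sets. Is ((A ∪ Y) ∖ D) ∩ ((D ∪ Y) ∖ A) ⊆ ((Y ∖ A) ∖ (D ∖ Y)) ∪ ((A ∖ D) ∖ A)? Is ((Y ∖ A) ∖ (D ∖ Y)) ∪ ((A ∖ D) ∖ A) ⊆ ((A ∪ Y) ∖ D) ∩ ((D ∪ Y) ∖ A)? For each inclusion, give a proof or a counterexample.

(⊆) holds; (⊇) fails.

Forward inclusion. Let x ∈ ((A ∪ Y) ∖ D) ∩ ((D ∪ Y) ∖ A). Then x ∈ Y and x ∉ A, D, from which x ∈ ((Y ∖ A) ∖ (D ∖ Y)) ∪ ((A ∖ D) ∖ A).

Reverse inclusion. This inclusion fails. Take A = ∅, Y = {1}, D = {1}; then 1 ∈ ((Y ∖ A) ∖ (D ∖ Y)) ∪ ((A ∖ D) ∖ A) but 1 ∉ ((A ∪ Y) ∖ D) ∩ ((D ∪ Y) ∖ A).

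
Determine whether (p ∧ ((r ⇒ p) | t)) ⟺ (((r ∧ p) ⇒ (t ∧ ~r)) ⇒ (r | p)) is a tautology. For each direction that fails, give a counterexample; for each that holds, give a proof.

Not equivalent: only (⇒) holds.

Forward direction. Assume the antecedent. If p is true, ((r ∧ p) ⇒ (t ∧ ~r)) ⇒ (r | p) reduces to true regardless of the other variables. If p is false, the antecedent cannot hold. Either way ((r ∧ p) ⇒ (t ∧ ~r)) ⇒ (r | p) holds.

Converse. This fails. Under p = F, r = T, t = F, the left side is false but the right side is true.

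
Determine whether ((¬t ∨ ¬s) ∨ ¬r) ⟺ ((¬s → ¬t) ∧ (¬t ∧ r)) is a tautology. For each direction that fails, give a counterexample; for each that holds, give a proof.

(←) Assume the antecedent. If s is true, the antecedent forces (s = T, r = T, t = F), and (¬t ∨ ¬s) ∨ ¬r holds there. If s is false, (¬t ∨ ¬s) ∨ ¬r reduces to true regardless of the other variables. Either way (¬t ∨ ¬s) ∨ ¬r holds.

(→) This fails. Under s = F, r = F, t = F, the left side is true but the right side is false.

Not equivalent: only (⇐) holds.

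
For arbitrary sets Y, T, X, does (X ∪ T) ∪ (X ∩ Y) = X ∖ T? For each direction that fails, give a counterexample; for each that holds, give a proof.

(⊆) fails; (⊇) holds.

(⊆) This inclusion fails. Take Y = ∅, T = {1}, X = ∅; then 1 ∈ (X ∪ T) ∪ (X ∩ Y) but 1 ∉ X ∖ T.

(⊇) Let x ∈ X ∖ T. Then either x ∈ X and x ∉ Y, T; or x ∈ Y ∩ X and x ∉ T. In each case x ∈ (X ∪ T) ∪ (X ∩ Y), so X ∖ T ⊆ (X ∪ T) ∪ (X ∩ Y).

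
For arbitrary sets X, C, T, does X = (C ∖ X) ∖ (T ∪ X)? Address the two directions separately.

(⟹) This inclusion fails. Take X = {1}, C = ∅, T = ∅; then 1 ∈ X but 1 ∉ (C ∖ X) ∖ (T ∪ X).

(⟸) This inclusion fails. Take X = ∅, C = {1}, T = ∅; then 1 ∈ (C ∖ X) ∖ (T ∪ X) but 1 ∉ X.

Neither inclusion holds.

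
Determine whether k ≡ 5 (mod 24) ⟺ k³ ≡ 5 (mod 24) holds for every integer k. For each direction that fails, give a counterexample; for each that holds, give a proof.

(→) Suppose k ≡ 5 (mod 24). Write k = 24j + 5. Then (24j + 5)³ = 13824j³ + 8640j² + 1800j + 125 = 24(576j³ + 360j² + 75j + 5) + 5, so k³ ≡ 5 (mod 24).

(←) Conversely, suppose k³ ≡ 5 (mod 24). The only residue r in {0, …, 23} with r³ ≡ 5 (mod 24) is r = 5, so k ≡ 5 (mod 24).

The biconditional holds.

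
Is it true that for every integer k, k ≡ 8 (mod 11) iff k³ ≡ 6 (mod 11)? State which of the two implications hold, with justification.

(←) Suppose k³ ≡ 6 (mod 11). The only residue r in {0, …, 10} with r³ ≡ 6 (mod 11) is r = 8, so k ≡ 8 (mod 11).

(→) Suppose k ≡ 8 (mod 11). Write k = 11j + 8. Then (11j + 8)³ = 1331j³ + 2904j² + 2112j + 512 = 11(121j³ + 264j² + 192j + 46) + 6, so k³ ≡ 6 (mod 11).

Equivalent; both directions hold.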